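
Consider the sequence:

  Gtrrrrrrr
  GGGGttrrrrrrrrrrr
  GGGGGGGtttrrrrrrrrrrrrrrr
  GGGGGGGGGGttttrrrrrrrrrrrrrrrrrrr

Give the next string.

GGGGGGGGGGGGGtttttrrrrrrrrrrrrrrrrrrrrrrr

Each string has the form G^{3n-2} t^{n} r^{4n+3} (n = 1, 2, …).
For the next term, n = 5, so the run lengths are 13, 5, 23.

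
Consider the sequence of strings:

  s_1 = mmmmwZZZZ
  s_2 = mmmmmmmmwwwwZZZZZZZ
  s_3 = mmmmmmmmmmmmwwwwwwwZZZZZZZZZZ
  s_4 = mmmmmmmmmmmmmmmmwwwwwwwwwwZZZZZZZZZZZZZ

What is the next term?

mmmmmmmmmmmmmmmmmmmmwwwwwwwwwwwwwZZZZZZZZZZZZZZZZ

The n-th term is 4n m's then 3n-2 w's then 3n+1 Z's (n = 1, 2, …).
Setting n = 5 gives 20, 13, 16 characters in each block.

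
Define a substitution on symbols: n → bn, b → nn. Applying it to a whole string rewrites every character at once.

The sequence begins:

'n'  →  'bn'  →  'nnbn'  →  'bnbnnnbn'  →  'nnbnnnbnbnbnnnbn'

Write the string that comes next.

bnbnnnbnbnbnnnbnnnbnnnbnbnbnnnbn

Applying the rule to each of the 16 symbols of nnbnnnbnbnbnnnbn gives the pieces bn bn nn bn bn bn nn bn nn bn nn bn bn bn nn bn, which concatenate to the answer.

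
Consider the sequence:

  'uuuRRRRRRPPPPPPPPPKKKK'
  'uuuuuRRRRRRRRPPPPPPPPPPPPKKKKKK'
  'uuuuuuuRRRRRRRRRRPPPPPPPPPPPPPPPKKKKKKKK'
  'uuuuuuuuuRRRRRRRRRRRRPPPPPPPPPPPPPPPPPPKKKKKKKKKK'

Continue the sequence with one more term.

Reading off run lengths: u runs 3, 5, 7, 9; R runs 6, 8, 10, 12; P runs 9, 12, 15, 18; K runs 4, 6, 8, 10 — each is linear in n, where the shown terms are n = 2, 3, 4, 5.
At n = 6 the blocks have lengths 11, 14, 21, 12.

uuuuuuuuuuuRRRRRRRRRRRRRRPPPPPPPPPPPPPPPPPPPPPKKKKKKKKKKKK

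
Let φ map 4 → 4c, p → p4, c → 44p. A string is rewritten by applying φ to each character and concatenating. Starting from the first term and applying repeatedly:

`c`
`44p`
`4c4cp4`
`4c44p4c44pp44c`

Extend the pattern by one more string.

4c44p4c4cp44c44p4c4cp4p44c4c44p

φ(4c44p4c44pp44c) expands symbol-by-symbol to 4c 44p 4c 4c p4 4c 44p 4c 4c p4 p4 4c 4c 44p; joining the 14 pieces gives the next term.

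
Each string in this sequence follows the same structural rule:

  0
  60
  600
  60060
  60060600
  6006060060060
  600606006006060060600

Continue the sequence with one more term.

Each term (from the third on) is the previous term followed by the one before it: term 3 = 60·0 = 600.
The next term joins 600606006006060060600 and 6006060060060.

6006060060060600606006006060060060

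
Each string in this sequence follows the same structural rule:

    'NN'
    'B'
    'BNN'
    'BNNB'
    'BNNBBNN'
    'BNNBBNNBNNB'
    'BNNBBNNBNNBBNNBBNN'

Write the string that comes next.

This is a Fibonacci-style word recurrence s(k) = s(k−1)·s(k−2): e.g. B·NN = BNN.
So term 8 is BNNBBNNBNNBBNNBBNN·BNNBBNNBNNB.

BNNBBNNBNNBBNNBBNNBNNBBNNBNNB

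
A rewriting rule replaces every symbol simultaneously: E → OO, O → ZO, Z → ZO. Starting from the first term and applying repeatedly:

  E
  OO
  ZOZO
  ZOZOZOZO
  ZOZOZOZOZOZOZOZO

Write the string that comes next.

Applying the rule to each of the 16 symbols of ZOZOZOZOZOZOZOZO gives the pieces ZO ZO ZO ZO ZO ZO ZO ZO ZO ZO ZO ZO ZO ZO ZO ZO, which concatenate to the answer.

ZOZOZOZOZOZOZOZOZOZOZOZOZOZOZOZO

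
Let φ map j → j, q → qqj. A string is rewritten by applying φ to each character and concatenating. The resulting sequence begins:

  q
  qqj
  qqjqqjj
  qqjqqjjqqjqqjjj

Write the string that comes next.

Replace each of the 15 characters of qqjqqjjqqjqqjjj in place — qqj qqj j qqj qqj j j qqj qqj j qqj qqj j j j — and concatenate.

qqjqqjjqqjqqjjjqqjqqjjqqjqqjjjj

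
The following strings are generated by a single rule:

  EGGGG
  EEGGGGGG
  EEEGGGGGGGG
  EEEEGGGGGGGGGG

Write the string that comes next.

The n-th term is n-1 E's then 2n G's, where the shown terms are n = 2, 3, 4, 5.
Setting n = 6 gives 5, 12 characters in each block.

EEEEEGGGGGGGGGGGG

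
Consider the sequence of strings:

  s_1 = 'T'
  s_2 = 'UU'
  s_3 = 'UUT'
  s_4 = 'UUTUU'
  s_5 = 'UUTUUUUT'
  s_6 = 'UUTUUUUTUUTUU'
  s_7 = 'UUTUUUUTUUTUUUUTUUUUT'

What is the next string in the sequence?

UUTUUUUTUUTUUUUTUUUUTUUTUUUUTUUTUU

Each term (from the third on) is the previous term followed by the one before it: term 3 = UU·T = UUT.
Continuing: UUTUUUUTUUTUUUUTUUUUT · UUTUUUUTUUTUU gives term 8.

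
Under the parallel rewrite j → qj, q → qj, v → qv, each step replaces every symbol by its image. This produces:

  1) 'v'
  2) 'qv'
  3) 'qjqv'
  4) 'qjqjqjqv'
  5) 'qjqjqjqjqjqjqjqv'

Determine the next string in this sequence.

Applying the rule to each of the 16 symbols of qjqjqjqjqjqjqjqv gives the pieces qj qj qj qj qj qj qj qj qj qj qj qj qj qj qj qv, which concatenate to the answer.

qjqjqjqjqjqjqjqjqjqjqjqjqjqjqjqv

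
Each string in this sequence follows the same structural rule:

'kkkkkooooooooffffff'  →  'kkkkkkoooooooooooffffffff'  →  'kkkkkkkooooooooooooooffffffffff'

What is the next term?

Reading off run lengths: k runs 5, 6, 7; o runs 8, 11, 14; f runs 6, 8, 10 — each is linear in n, where the shown terms are n = 3, 4, 5.
For the next term, n = 6, so the run lengths are 8, 17, 12.

kkkkkkkkoooooooooooooooooffffffffffff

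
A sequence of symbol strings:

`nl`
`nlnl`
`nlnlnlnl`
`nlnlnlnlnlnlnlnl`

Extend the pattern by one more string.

nlnlnlnlnlnlnlnlnlnlnlnlnlnlnlnl

s(k+1) = s(k)·s(k) — each term doubles the last.
So the next term is two copies of nlnlnlnlnlnlnlnl.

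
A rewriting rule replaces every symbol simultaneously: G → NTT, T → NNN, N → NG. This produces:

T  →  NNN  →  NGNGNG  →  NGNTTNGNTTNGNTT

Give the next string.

Applying the rule to each of the 15 symbols of NGNTTNGNTTNGNTT gives the pieces NG NTT NG NNN NNN NG NTT NG NNN NNN NG NTT NG NNN NNN, which concatenate to the answer.

NGNTTNGNNNNNNNGNTTNGNNNNNNNGNTTNGNNNNNN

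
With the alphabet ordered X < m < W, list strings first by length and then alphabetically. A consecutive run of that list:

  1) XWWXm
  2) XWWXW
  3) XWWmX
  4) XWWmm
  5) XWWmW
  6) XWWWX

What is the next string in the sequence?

The successor of XWWWX increments the rightmost position that isn't already W and resets every position after it to X.

XWWWm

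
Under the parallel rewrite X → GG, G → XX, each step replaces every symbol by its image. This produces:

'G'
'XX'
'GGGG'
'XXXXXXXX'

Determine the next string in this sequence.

Apply φ to XXXXXXXX symbol by symbol: X→GG, X→GG, X→GG, X→GG, X→GG, X→GG, X→GG, X→GG; joined: GG GG GG GG GG GG GG GG.

GGGGGGGGGGGGGGGG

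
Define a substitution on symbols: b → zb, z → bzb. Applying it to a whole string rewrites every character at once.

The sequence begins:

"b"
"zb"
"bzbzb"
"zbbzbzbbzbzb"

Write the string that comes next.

Apply φ to zbbzbzbbzbzb symbol by symbol: z→bzb, b→zb, b→zb, z→bzb, b→zb, z→bzb, b→zb, b→zb, z→bzb, b→zb, z→bzb, b→zb; joined: bzb zb zb bzb zb bzb zb zb bzb zb bzb zb.

bzbzbzbbzbzbbzbzbzbbzbzbbzbzb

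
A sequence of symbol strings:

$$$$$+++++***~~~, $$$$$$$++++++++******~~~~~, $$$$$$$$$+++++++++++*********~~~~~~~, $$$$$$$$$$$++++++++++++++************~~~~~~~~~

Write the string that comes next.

$$$$$$$$$$$$$+++++++++++++++++***************~~~~~~~~~~~

Reading off run lengths: $ runs 5, 7, 9, 11; + runs 5, 8, 11, 14; * runs 3, 6, 9, 12; ~ runs 3, 5, 7, 9 — each is linear in n (n = 1, 2, …).
At n = 5 the blocks have lengths 13, 17, 15, 11.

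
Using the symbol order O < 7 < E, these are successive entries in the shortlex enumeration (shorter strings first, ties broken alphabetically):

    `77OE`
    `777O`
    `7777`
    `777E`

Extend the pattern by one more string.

77EO

Find the rightmost character of 777E below E, bump it to the next letter, and reset everything to its right to O.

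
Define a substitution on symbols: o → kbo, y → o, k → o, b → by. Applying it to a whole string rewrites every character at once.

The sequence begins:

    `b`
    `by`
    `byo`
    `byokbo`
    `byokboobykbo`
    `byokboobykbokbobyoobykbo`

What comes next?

byokboobykbokbobyoobykboobykbobyokbokbobyoobykbo

Replace each of the 24 characters of byokboobykbokbobyoobykbo in place — by o kbo o by kbo kbo by o o by kbo o by kbo by o kbo kbo by o o by kbo — and concatenate.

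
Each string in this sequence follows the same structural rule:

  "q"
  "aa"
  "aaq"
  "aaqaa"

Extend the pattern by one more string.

aaqaaaaq

Each term (from the third on) is the previous term followed by the one before it: term 3 = aa·q = aaq.
So term 5 is aaqaa·aaq.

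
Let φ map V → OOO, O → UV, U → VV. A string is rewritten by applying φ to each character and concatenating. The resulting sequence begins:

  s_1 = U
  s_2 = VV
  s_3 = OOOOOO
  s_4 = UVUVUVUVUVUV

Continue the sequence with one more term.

Expanding UVUVUVUVUVUV: U→VV, V→OOO, U→VV, V→OOO, U→VV, V→OOO, U→VV, V→OOO, U→VV, V→OOO, U→VV, V→OOO. Concatenated: VV OOO VV OOO VV OOO VV OOO VV OOO VV OOO.

VVOOOVVOOOVVOOOVVOOOVVOOOVVOOO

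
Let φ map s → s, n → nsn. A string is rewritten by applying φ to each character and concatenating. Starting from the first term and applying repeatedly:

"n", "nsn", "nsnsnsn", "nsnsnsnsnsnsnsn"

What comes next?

nsnsnsnsnsnsnsnsnsnsnsnsnsnsnsn

φ(nsnsnsnsnsnsnsn) expands symbol-by-symbol to nsn s nsn s nsn s nsn s nsn s nsn s nsn s nsn; joining the 15 pieces gives the next term.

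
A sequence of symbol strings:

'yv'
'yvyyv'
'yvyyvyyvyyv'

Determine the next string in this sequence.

s(k+1) = s(k)·y·s(k) — each term doubles the last with 'y' between the halves.
So the next term is two copies of yvyyvyyvyyv with 'y' between the halves.

yvyyvyyvyyvyyvyyvyyvyyv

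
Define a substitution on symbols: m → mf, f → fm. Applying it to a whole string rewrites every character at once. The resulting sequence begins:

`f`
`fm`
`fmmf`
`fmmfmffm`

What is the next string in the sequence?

Rewriting each symbol of fmmfmffm: f→fm, m→mf, m→mf, f→fm, m→mf, f→fm, f→fm, m→mf, which concatenates to fm mf mf fm mf fm fm mf.

fmmfmffmmffmfmmf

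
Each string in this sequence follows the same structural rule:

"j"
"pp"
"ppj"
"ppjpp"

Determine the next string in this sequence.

ppjppppj

From term 3 onward, concatenate the last term with the second-to-last: pp·j = ppj, ppj·pp = ppjpp, …
Continuing: ppjpp · ppj gives term 5.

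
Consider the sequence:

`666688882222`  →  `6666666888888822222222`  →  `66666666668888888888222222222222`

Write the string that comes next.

666666666666688888888888882222222222222222

Reading off run lengths: 6 runs 4, 7, 10; 8 runs 4, 7, 10; 2 runs 4, 8, 12 — each is linear in n (n = 1, 2, …).
Setting n = 4 gives 13, 13, 16 characters in each block.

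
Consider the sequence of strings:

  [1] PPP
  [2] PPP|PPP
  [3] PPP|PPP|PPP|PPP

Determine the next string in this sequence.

PPP|PPP|PPP|PPP|PPP|PPP|PPP|PPP

Every step duplicates the string with '|' between the halves.
One more doubling of PPP|PPP|PPP|PPP gives the answer.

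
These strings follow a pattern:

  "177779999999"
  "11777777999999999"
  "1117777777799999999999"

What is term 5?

11111777777777777999999999999999

Term n consists of n-1 1's, followed by 2n 7's, followed by 2n+3 9's, where the shown terms are n = 2, 3, 4.
At n = 6 the blocks have lengths 5, 12, 15.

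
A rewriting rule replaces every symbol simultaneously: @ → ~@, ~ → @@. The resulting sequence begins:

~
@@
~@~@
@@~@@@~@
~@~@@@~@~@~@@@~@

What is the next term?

Applying the rule to each of the 16 symbols of ~@~@@@~@~@~@@@~@ gives the pieces @@ ~@ @@ ~@ ~@ ~@ @@ ~@ @@ ~@ @@ ~@ ~@ ~@ @@ ~@, which concatenate to the answer.

@@~@@@~@~@~@@@~@@@~@@@~@~@~@@@~@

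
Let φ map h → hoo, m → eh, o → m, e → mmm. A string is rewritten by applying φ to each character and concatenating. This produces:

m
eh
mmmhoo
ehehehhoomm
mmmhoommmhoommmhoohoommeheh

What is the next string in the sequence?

φ(mmmhoommmhoommmhoohoommeheh) expands symbol-by-symbol to eh eh eh hoo m m eh eh eh hoo m m eh eh eh hoo m m hoo m m eh eh mmm hoo mmm hoo; joining the 27 pieces gives the next term.

ehehehhoommehehehhoommehehehhoommhoommehehmmmhoommmhoo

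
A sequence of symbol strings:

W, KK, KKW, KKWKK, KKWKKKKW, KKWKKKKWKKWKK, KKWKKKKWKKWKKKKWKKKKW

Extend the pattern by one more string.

KKWKKKKWKKWKKKKWKKKKWKKWKKKKWKKWKK

This is a Fibonacci-style word recurrence s(k) = s(k−1)·s(k−2): e.g. KK·W = KKW.
Continuing: KKWKKKKWKKWKKKKWKKKKW · KKWKKKKWKKWKK gives term 8.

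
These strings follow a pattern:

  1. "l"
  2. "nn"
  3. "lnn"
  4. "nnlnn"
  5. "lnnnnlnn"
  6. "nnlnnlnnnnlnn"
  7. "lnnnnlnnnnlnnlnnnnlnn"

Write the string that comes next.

nnlnnlnnnnlnnlnnnnlnnnnlnnlnnnnlnn

This is a Fibonacci-style word recurrence s(k) = s(k−2)·s(k−1): e.g. l·nn = lnn.
The next term joins nnlnnlnnnnlnn and lnnnnlnnnnlnnlnnnnlnn.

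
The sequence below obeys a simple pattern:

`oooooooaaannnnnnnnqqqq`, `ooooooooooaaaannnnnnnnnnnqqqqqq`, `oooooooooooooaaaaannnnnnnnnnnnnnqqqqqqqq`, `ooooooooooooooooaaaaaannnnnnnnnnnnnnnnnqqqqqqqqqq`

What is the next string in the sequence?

Each string has the form o^{3n+1} a^{n+1} n^{3n+2} q^{2n}, where the shown terms are n = 2, 3, 4, 5.
At n = 6 the blocks have lengths 19, 7, 20, 12.

oooooooooooooooooooaaaaaaannnnnnnnnnnnnnnnnnnnqqqqqqqqqqqq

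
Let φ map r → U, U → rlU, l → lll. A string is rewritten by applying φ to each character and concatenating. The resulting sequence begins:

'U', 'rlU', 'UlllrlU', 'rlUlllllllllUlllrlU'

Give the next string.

φ(rlUlllllllllUlllrlU) expands symbol-by-symbol to U lll rlU lll lll lll lll lll lll lll lll lll rlU lll lll lll U lll rlU; joining the 19 pieces gives the next term.

UlllrlUlllllllllllllllllllllllllllrlUlllllllllUlllrlU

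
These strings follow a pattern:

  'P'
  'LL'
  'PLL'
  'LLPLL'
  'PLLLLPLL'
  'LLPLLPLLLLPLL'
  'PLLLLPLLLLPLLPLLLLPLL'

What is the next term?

LLPLLPLLLLPLLPLLLLPLLLLPLLPLLLLPLL

Each term (from the third on) is the two preceding terms concatenated in order: term 3 = P·LL = PLL.
Continuing: LLPLLPLLLLPLL · PLLLLPLLLLPLLPLLLLPLL gives term 8.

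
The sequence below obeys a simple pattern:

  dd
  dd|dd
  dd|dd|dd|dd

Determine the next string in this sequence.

s(k+1) = s(k)·|·s(k) — each term doubles the last with '|' between the halves.
Doubling dd|dd|dd|dd with '|' between the halves:

dd|dd|dd|dd|dd|dd|dd|dd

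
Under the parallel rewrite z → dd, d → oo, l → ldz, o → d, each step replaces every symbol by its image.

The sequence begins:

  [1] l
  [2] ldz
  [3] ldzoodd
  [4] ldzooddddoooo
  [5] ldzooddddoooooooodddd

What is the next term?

ldzooddddooooooooddddddddoooooooo

Replace each of the 21 characters of ldzooddddoooooooodddd in place — ldz oo dd d d oo oo oo oo d d d d d d d d oo oo oo oo — and concatenate.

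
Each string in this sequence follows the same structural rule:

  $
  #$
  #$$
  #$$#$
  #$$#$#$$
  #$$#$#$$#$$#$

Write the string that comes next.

#$$#$#$$#$$#$#$$#$#$$

This is a Fibonacci-style word recurrence s(k) = s(k−1)·s(k−2): e.g. #$·$ = #$$.
Continuing: #$$#$#$$#$$#$ · #$$#$#$$ gives term 7.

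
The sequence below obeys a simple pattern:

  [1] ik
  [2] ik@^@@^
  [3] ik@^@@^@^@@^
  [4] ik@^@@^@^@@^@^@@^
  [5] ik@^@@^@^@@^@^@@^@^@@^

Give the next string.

The strings grow by a fixed suffix @^@@^ each time.
Applying this once more to ik@^@@^@^@@^@^@@^@^@@^:

ik@^@@^@^@@^@^@@^@^@@^@^@@^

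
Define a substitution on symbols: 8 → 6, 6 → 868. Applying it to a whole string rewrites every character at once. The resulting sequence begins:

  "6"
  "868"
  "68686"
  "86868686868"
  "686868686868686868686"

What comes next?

8686868686868686868686868686868686868686868

Applying the rule to each of the 21 symbols of 686868686868686868686 gives the pieces 868 6 868 6 868 6 868 6 868 6 868 6 868 6 868 6 868 6 868 6 868, which concatenate to the answer.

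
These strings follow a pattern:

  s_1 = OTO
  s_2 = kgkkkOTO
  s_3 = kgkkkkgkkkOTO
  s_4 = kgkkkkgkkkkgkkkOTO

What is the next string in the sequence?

Every step adds kgkkk at the front: s(k+1) = kgkkk·s(k).
Applying this once more to kgkkkkgkkkkgkkkOTO:

kgkkkkgkkkkgkkkkgkkkOTO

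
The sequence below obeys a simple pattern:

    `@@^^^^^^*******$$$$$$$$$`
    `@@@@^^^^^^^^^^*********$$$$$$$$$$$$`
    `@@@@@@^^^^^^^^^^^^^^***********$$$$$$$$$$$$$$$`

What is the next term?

Reading off run lengths: @ runs 2, 4, 6; ^ runs 6, 10, 14; * runs 7, 9, 11; $ runs 9, 12, 15 — each is linear in n, where the shown terms are n = 2, 3, 4.
For the next term, n = 5, so the run lengths are 8, 18, 13, 18.

@@@@@@@@^^^^^^^^^^^^^^^^^^*************$$$$$$$$$$$$$$$$$$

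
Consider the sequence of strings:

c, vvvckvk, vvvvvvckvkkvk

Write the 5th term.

Each term wraps the previous one in vvv on the left and kvk on the right.
From vvvvvvckvkkvk, 2 further steps: vvvvvvckvkkvk → vvvvvvvvvckvkkvkkvk → (answer).

vvvvvvvvvvvvckvkkvkkvkkvk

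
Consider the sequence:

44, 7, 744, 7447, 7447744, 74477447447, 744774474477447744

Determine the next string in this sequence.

74477447447744774474477447447

From term 3 onward, concatenate the last term with the second-to-last: 7·44 = 744, 744·7 = 7447, …
Continuing: 744774474477447744 · 74477447447 gives term 8.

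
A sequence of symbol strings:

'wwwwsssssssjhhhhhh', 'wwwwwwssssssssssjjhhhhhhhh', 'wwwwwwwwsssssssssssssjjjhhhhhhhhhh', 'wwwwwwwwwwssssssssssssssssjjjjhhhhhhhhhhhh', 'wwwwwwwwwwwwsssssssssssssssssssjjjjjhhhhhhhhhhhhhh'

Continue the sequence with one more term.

wwwwwwwwwwwwwwssssssssssssssssssssssjjjjjjhhhhhhhhhhhhhhhh

Each string has the form w^{2n} s^{3n+1} j^{n-1} h^{2n+2}, where the shown terms are n = 2, 3, 4, 5, 6.
At n = 7 the blocks have lengths 14, 22, 6, 16.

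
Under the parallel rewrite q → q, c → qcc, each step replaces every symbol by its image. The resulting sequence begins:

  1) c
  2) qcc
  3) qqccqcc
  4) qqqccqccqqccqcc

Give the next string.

qqqqccqccqqccqccqqqccqccqqccqcc

Applying the rule to each of the 15 symbols of qqqccqccqqccqcc gives the pieces q q q qcc qcc q qcc qcc q q qcc qcc q qcc qcc, which concatenate to the answer.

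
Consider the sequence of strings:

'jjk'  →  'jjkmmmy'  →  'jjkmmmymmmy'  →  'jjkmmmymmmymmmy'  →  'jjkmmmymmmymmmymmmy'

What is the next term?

The strings grow by a fixed suffix mmmy each time.
Applying this once more to jjkmmmymmmymmmymmmy:

jjkmmmymmmymmmymmmymmmy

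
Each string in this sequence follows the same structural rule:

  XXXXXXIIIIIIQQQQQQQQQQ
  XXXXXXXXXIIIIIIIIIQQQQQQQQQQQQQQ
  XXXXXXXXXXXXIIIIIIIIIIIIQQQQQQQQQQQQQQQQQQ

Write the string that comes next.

XXXXXXXXXXXXXXXIIIIIIIIIIIIIIIQQQQQQQQQQQQQQQQQQQQQQ

Each string has the form X^{3n} I^{3n} Q^{4n+2}, where the shown terms are n = 2, 3, 4.
At n = 5 the blocks have lengths 15, 15, 22.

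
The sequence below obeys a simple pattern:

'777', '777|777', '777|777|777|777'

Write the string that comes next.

s(k+1) = s(k)·|·s(k) — each term doubles the last with '|' between the halves.
Doubling 777|777|777|777 with '|' between the halves:

777|777|777|777|777|777|777|777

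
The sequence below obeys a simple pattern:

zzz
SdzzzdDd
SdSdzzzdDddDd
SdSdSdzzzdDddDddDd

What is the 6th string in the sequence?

s(k+1) = Sd·s(k)·dDd, so each term gains Sd as a prefix and dDd as a suffix.
From SdSdSdzzzdDddDddDd, 2 further steps: SdSdSdzzzdDddDddDd → SdSdSdSdzzzdDddDddDddDd → (answer).

SdSdSdSdSdzzzdDddDddDddDddDd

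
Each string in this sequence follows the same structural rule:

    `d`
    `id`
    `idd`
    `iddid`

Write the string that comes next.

iddididd

Each term (from the third on) is the previous term followed by the one before it: term 3 = id·d = idd.
Continuing: iddid · idd gives term 5.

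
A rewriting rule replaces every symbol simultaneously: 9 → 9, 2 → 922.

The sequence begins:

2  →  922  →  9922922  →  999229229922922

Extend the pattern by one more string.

9999229229922922999229229922922

Applying the rule to each of the 15 symbols of 999229229922922 gives the pieces 9 9 9 922 922 9 922 922 9 9 922 922 9 922 922, which concatenate to the answer.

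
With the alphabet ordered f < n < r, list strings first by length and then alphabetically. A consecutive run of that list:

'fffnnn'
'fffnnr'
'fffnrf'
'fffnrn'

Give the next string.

fffnrr

Find the rightmost character of fffnrn below r, bump it to the next letter, and reset everything to its right to f.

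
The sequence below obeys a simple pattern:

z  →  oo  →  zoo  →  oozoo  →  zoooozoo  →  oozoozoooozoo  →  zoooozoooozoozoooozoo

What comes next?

From term 3 onward, concatenate the second-to-last term with the last: z·oo = zoo, oo·zoo = oozoo, …
So term 8 is oozoozoooozoo·zoooozoooozoozoooozoo.

oozoozoooozoozoooozoooozoozoooozoo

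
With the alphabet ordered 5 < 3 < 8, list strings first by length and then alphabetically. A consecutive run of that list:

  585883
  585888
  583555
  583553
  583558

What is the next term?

583535

Treat 583558 as a base-3 numeral over the given alphabet and add one, carrying through any trailing 8's.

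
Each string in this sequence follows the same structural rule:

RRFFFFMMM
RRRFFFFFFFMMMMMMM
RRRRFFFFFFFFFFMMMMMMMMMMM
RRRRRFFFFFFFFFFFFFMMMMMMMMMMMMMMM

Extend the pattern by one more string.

Term n consists of n+1 R's, followed by 3n+1 F's, followed by 4n-1 M's (n = 1, 2, …).
At n = 5 the blocks have lengths 6, 16, 19.

RRRRRRFFFFFFFFFFFFFFFFMMMMMMMMMMMMMMMMMMM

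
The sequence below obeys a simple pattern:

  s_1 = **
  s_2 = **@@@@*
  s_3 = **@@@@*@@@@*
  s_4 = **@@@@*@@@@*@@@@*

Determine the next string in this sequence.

Every step adds @@@@* to the end: s(k+1) = s(k)·@@@@*.
Applying this once more to **@@@@*@@@@*@@@@*:

**@@@@*@@@@*@@@@*@@@@*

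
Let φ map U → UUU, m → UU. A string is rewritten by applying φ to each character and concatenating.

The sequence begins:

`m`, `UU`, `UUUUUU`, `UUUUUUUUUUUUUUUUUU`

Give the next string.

Applying the rule to each of the 18 symbols of UUUUUUUUUUUUUUUUUU gives the pieces UUU UUU UUU UUU UUU UUU UUU UUU UUU UUU UUU UUU UUU UUU UUU UUU UUU UUU, which concatenate to the answer.

UUUUUUUUUUUUUUUUUUUUUUUUUUUUUUUUUUUUUUUUUUUUUUUUUUUUUU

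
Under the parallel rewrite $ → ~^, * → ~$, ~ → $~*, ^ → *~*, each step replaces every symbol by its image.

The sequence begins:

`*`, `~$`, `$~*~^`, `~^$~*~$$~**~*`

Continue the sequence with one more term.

Replace each of the 13 characters of ~^$~*~$$~**~* in place — $~* *~* ~^ $~* ~$ $~* ~^ ~^ $~* ~$ ~$ $~* ~$ — and concatenate.

$~**~*~^$~*~$$~*~^~^$~*~$~$$~*~$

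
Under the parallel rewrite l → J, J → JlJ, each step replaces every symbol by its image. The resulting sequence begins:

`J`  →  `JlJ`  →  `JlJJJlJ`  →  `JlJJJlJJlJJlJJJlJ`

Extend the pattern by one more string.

Rewriting the 17 symbols of JlJJJlJJlJJlJJJlJ one by one yields JlJ J JlJ JlJ JlJ J JlJ JlJ J JlJ JlJ J JlJ JlJ JlJ J JlJ; concatenated:

JlJJJlJJlJJlJJJlJJlJJJlJJlJJJlJJlJJlJJJlJ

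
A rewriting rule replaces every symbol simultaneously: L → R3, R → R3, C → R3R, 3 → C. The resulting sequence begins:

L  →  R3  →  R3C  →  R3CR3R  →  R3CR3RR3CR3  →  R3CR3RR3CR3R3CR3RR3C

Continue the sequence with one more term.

Rewriting the 20 symbols of R3CR3RR3CR3R3CR3RR3C one by one yields R3 C R3R R3 C R3 R3 C R3R R3 C R3 C R3R R3 C R3 R3 C R3R; concatenated:

R3CR3RR3CR3R3CR3RR3CR3CR3RR3CR3R3CR3R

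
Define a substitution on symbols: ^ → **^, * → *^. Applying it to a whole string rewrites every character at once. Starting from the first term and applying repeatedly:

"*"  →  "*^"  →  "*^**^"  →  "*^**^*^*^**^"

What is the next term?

*^**^*^*^**^*^**^*^**^*^*^**^

Apply φ to *^**^*^*^**^ symbol by symbol: *→*^, ^→**^, *→*^, *→*^, ^→**^, *→*^, ^→**^, *→*^, ^→**^, *→*^, *→*^, ^→**^; joined: *^ **^ *^ *^ **^ *^ **^ *^ **^ *^ *^ **^.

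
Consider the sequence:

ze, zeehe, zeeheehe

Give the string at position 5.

Each term is the previous one with ehe appended.
From zeeheehe, 2 further steps: zeeheehe → zeeheeheehe → (answer).

zeeheeheeheehe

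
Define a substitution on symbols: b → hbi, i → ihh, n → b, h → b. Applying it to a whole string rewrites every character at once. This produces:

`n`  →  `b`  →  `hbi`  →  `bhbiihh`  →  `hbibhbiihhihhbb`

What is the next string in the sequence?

Rewriting the 15 symbols of hbibhbiihhihhbb one by one yields b hbi ihh hbi b hbi ihh ihh b b ihh b b hbi hbi; concatenated:

bhbiihhhbibhbiihhihhbbihhbbhbihbi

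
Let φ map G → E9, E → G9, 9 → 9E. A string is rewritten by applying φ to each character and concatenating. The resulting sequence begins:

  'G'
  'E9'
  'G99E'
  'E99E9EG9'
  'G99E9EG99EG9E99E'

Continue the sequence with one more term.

E99E9EG99EG9E99E9EG9E99EG99E9EG9

Applying the rule to each of the 16 symbols of G99E9EG99EG9E99E gives the pieces E9 9E 9E G9 9E G9 E9 9E 9E G9 E9 9E G9 9E 9E G9, which concatenate to the answer.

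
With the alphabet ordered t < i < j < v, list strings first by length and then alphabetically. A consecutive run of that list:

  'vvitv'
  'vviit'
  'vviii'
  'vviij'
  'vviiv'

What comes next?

vvijt

Treat vviiv as a base-4 numeral over the given alphabet and add one, carrying through any trailing v's.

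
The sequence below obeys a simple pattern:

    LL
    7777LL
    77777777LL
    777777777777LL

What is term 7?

777777777777777777777777LL

The strings grow by a fixed prefix 7777 each time.
From 777777777777LL, 3 further steps: 777777777777LL → 7777777777777777LL → 77777777777777777777LL → (answer).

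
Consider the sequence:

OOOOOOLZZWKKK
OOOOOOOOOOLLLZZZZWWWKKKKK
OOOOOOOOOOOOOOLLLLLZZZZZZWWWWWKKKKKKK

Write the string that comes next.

Reading off run lengths: O runs 6, 10, 14; L runs 1, 3, 5; Z runs 2, 4, 6; W runs 1, 3, 5; K runs 3, 5, 7 — each is linear in n (n = 1, 2, …).
At n = 4 the blocks have lengths 18, 7, 8, 7, 9.

OOOOOOOOOOOOOOOOOOLLLLLLLZZZZZZZZWWWWWWWKKKKKKKKK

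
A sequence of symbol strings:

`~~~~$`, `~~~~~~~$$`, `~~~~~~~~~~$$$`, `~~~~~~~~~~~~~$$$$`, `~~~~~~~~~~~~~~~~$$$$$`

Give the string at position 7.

The n-th term is 3n+1 ~'s then n $'s (n = 1, 2, …).
Setting n = 7 gives 22, 7 characters in each block.

~~~~~~~~~~~~~~~~~~~~~~$$$$$$$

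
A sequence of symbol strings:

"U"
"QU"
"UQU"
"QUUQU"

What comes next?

UQUQUUQU

This is a Fibonacci-style word recurrence s(k) = s(k−2)·s(k−1): e.g. U·QU = UQU.
Continuing: UQU · QUUQU gives term 5.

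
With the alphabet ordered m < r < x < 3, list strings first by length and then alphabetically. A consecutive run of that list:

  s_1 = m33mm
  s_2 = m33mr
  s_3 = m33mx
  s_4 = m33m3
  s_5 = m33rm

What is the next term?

m33rr

The successor of m33rm increments the rightmost position that isn't already 3 and resets every position after it to m.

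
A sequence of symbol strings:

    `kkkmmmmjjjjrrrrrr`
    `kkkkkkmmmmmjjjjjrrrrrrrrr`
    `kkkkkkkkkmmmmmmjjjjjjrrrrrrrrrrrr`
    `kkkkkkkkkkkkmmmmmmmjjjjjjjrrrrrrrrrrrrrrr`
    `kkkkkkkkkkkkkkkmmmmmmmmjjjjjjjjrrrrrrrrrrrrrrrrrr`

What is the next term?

The n-th term is 3n k's then n+3 m's then n+3 j's then 3n+3 r's (n = 1, 2, …).
For the next term, n = 6, so the run lengths are 18, 9, 9, 21.

kkkkkkkkkkkkkkkkkkmmmmmmmmmjjjjjjjjjrrrrrrrrrrrrrrrrrrrrr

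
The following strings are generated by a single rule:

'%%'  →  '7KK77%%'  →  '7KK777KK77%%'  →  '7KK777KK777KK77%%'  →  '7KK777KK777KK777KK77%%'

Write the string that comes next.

7KK777KK777KK777KK777KK77%%

Each term is the previous one with 7KK77 prepended.
So the next term is 7KK77·7KK777KK777KK777KK77%%.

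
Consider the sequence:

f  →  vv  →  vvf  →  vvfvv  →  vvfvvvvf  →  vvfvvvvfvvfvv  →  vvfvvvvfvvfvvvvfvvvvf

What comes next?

This is a Fibonacci-style word recurrence s(k) = s(k−1)·s(k−2): e.g. vv·f = vvf.
The next term joins vvfvvvvfvvfvvvvfvvvvf and vvfvvvvfvvfvv.

vvfvvvvfvvfvvvvfvvvvfvvfvvvvfvvfvv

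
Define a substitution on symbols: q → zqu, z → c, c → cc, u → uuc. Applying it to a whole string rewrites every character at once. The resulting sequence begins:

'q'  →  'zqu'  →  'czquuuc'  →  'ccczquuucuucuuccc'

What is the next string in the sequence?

ccccccczquuucuucuucccuucuucccuucuuccccccc

Replace each of the 17 characters of ccczquuucuucuuccc in place — cc cc cc c zqu uuc uuc uuc cc uuc uuc cc uuc uuc cc cc cc — and concatenate.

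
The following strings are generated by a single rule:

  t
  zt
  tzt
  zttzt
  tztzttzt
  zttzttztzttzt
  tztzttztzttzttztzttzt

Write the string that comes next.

zttzttztzttzttztzttztzttzttztzttzt

Each term (from the third on) is the two preceding terms concatenated in order: term 3 = t·zt = tzt.
So term 8 is zttzttztzttzt·tztzttztzttzttztzttzt.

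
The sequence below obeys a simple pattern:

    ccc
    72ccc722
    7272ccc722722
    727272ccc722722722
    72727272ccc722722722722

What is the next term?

7272727272ccc722722722722722

s(k+1) = 72·s(k)·722, so each term gains 72 as a prefix and 722 as a suffix.
So the next term is 72·72727272ccc722722722722·722.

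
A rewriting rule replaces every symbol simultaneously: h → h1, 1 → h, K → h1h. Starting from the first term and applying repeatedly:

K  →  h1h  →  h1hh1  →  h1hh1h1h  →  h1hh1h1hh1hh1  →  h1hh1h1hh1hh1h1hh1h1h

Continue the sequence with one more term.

Rewriting the 21 symbols of h1hh1h1hh1hh1h1hh1h1h one by one yields h1 h h1 h1 h h1 h h1 h1 h h1 h1 h h1 h h1 h1 h h1 h h1; concatenated:

h1hh1h1hh1hh1h1hh1h1hh1hh1h1hh1hh1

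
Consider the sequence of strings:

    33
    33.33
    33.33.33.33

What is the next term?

Every step duplicates the string with '.' between the halves.
Doubling 33.33.33.33 with '.' between the halves:

33.33.33.33.33.33.33.33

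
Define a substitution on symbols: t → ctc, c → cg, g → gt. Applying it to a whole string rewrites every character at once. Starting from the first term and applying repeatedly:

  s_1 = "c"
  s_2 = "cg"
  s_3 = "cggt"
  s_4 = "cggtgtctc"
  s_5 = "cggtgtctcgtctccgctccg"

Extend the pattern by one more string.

cggtgtctcgtctccgctccggtctccgctccgcggtcgctccgcggt

Applying the rule to each of the 21 symbols of cggtgtctcgtctccgctccg gives the pieces cg gt gt ctc gt ctc cg ctc cg gt ctc cg ctc cg cg gt cg ctc cg cg gt, which concatenate to the answer.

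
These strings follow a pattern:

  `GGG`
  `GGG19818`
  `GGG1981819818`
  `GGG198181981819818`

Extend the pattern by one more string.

Each term is the previous one with 19818 appended.
Applying this once more to GGG198181981819818:

GGG19818198181981819818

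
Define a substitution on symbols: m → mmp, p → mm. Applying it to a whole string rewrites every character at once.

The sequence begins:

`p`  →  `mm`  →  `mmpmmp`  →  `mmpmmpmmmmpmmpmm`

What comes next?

Rewriting the 16 symbols of mmpmmpmmmmpmmpmm one by one yields mmp mmp mm mmp mmp mm mmp mmp mmp mmp mm mmp mmp mm mmp mmp; concatenated:

mmpmmpmmmmpmmpmmmmpmmpmmpmmpmmmmpmmpmmmmpmmp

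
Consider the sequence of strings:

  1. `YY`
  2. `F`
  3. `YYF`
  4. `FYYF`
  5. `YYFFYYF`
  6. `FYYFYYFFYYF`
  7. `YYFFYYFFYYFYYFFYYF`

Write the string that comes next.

FYYFYYFFYYFYYFFYYFFYYFYYFFYYF

Each term (from the third on) is the two preceding terms concatenated in order: term 3 = YY·F = YYF.
So term 8 is FYYFYYFFYYF·YYFFYYFFYYFYYFFYYF.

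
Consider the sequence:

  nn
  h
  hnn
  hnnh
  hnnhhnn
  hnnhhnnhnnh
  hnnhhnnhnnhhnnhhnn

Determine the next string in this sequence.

hnnhhnnhnnhhnnhhnnhnnhhnnhnnh

From term 3 onward, concatenate the last term with the second-to-last: h·nn = hnn, hnn·h = hnnh, …
Continuing: hnnhhnnhnnhhnnhhnn · hnnhhnnhnnh gives term 8.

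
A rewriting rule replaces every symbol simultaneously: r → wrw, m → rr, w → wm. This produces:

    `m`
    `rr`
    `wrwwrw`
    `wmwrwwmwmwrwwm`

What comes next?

φ(wmwrwwmwmwrwwm) expands symbol-by-symbol to wm rr wm wrw wm wm rr wm rr wm wrw wm wm rr; joining the 14 pieces gives the next term.

wmrrwmwrwwmwmrrwmrrwmwrwwmwmrr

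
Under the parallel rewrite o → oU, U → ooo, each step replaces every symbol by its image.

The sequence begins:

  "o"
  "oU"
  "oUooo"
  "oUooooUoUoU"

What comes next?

oUooooUoUoUoUooooUooooUooo

Rewriting each symbol of oUooooUoUoU: o→oU, U→ooo, o→oU, o→oU, o→oU, o→oU, U→ooo, o→oU, U→ooo, o→oU, U→ooo, which concatenates to oU ooo oU oU oU oU ooo oU ooo oU ooo.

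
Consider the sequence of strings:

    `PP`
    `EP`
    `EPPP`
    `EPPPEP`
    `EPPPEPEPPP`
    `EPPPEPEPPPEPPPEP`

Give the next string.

Each term (from the third on) is the previous term followed by the one before it: term 3 = EP·PP = EPPP.
So term 7 is EPPPEPEPPPEPPPEP·EPPPEPEPPP.

EPPPEPEPPPEPPPEPEPPPEPEPPP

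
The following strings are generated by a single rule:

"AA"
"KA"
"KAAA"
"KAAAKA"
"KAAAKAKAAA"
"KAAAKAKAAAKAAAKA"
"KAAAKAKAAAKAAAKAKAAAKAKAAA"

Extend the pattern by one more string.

This is a Fibonacci-style word recurrence s(k) = s(k−1)·s(k−2): e.g. KA·AA = KAAA.
The next term joins KAAAKAKAAAKAAAKAKAAAKAKAAA and KAAAKAKAAAKAAAKA.

KAAAKAKAAAKAAAKAKAAAKAKAAAKAAAKAKAAAKAAAKA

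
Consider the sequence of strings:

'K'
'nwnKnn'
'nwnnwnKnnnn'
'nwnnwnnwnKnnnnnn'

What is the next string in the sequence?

nwnnwnnwnnwnKnnnnnnnn

Every step adds nwn to the front and nn to the end of the previous string.
So the next term is nwn·nwnnwnnwnKnnnnnn·nn.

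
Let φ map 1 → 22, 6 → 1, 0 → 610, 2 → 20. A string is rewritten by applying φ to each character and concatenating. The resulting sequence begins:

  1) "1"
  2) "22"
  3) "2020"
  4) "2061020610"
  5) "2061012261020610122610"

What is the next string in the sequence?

2061012261022202012261020610122610222020122610

φ(2061012261020610122610) expands symbol-by-symbol to 20 610 1 22 610 22 20 20 1 22 610 20 610 1 22 610 22 20 20 1 22 610; joining the 22 pieces gives the next term.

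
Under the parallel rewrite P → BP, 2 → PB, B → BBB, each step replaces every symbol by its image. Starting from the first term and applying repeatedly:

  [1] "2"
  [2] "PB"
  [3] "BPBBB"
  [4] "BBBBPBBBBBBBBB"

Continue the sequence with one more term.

Replace each of the 14 characters of BBBBPBBBBBBBBB in place — BBB BBB BBB BBB BP BBB BBB BBB BBB BBB BBB BBB BBB BBB — and concatenate.

BBBBBBBBBBBBBPBBBBBBBBBBBBBBBBBBBBBBBBBBB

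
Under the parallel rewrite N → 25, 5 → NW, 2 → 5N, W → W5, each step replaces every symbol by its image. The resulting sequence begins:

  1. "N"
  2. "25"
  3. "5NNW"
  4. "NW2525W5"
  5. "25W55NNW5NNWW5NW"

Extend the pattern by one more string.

Rewriting the 16 symbols of 25W55NNW5NNWW5NW one by one yields 5N NW W5 NW NW 25 25 W5 NW 25 25 W5 W5 NW 25 W5; concatenated:

5NNWW5NWNW2525W5NW2525W5W5NW25W5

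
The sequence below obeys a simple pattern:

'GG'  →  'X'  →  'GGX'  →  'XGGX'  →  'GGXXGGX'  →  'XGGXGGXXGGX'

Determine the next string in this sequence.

From term 3 onward, concatenate the second-to-last term with the last: GG·X = GGX, X·GGX = XGGX, …
So term 7 is GGXXGGX·XGGXGGXXGGX.

GGXXGGXXGGXGGXXGGX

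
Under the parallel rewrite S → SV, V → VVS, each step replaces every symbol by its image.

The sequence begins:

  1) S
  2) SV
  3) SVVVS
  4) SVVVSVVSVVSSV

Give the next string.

SVVVSVVSVVSSVVVSVVSSVVVSVVSSVSVVVS

φ(SVVVSVVSVVSSV) expands symbol-by-symbol to SV VVS VVS VVS SV VVS VVS SV VVS VVS SV SV VVS; joining the 13 pieces gives the next term.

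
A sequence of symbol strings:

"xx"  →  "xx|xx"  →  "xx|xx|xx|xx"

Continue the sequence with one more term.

s(k+1) = s(k)·|·s(k) — each term doubles the last with '|' between the halves.
So the next term is two copies of xx|xx|xx|xx with '|' between the halves.

xx|xx|xx|xx|xx|xx|xx|xx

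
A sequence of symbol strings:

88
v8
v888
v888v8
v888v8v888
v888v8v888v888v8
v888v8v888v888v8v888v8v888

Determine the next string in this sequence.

v888v8v888v888v8v888v8v888v888v8v888v888v8

Each term (from the third on) is the previous term followed by the one before it: term 3 = v8·88 = v888.
So term 8 is v888v8v888v888v8v888v8v888·v888v8v888v888v8.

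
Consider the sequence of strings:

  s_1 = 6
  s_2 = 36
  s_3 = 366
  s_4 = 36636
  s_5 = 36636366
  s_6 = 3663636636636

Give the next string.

366363663663636636366

From term 3 onward, concatenate the last term with the second-to-last: 36·6 = 366, 366·36 = 36636, …
So term 7 is 3663636636636·36636366.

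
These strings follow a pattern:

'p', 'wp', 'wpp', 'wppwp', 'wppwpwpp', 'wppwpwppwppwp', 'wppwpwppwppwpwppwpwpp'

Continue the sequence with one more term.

wppwpwppwppwpwppwpwppwppwpwppwppwp

This is a Fibonacci-style word recurrence s(k) = s(k−1)·s(k−2): e.g. wp·p = wpp.
Continuing: wppwpwppwppwpwppwpwpp · wppwpwppwppwp gives term 8.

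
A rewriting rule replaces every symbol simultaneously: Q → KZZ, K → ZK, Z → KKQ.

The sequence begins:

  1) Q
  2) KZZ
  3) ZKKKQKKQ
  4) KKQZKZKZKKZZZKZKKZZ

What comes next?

Rewriting the 19 symbols of KKQZKZKZKKZZZKZKKZZ one by one yields ZK ZK KZZ KKQ ZK KKQ ZK KKQ ZK ZK KKQ KKQ KKQ ZK KKQ ZK ZK KKQ KKQ; concatenated:

ZKZKKZZKKQZKKKQZKKKQZKZKKKQKKQKKQZKKKQZKZKKKQKKQ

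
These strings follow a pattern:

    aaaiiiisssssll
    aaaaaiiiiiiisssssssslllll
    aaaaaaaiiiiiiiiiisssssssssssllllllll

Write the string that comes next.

aaaaaaaaaiiiiiiiiiiiiisssssssssssssslllllllllll

The n-th term is 2n+1 a's then 3n+1 i's then 3n+2 s's then 3n-1 l's (n = 1, 2, …).
At n = 4 the blocks have lengths 9, 13, 14, 11.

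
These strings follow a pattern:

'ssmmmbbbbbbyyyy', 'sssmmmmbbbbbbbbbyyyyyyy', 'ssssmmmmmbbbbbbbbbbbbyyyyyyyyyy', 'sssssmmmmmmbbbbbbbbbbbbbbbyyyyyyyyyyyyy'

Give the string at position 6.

sssssssmmmmmmmmbbbbbbbbbbbbbbbbbbbbbyyyyyyyyyyyyyyyyyyy

Reading off run lengths: s runs 2, 3, 4, 5; m runs 3, 4, 5, 6; b runs 6, 9, 12, 15; y runs 4, 7, 10, 13 — each is linear in n, where the shown terms are n = 2, 3, 4, 5.
For term 6, n = 7, so the run lengths are 7, 8, 21, 19.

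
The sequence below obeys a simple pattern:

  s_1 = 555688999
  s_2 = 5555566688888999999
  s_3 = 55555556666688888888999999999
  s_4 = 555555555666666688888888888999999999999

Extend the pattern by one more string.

Each string has the form 5^{2n+1} 6^{2n-1} 8^{3n-1} 9^{3n} (n = 1, 2, …).
For the next term, n = 5, so the run lengths are 11, 9, 14, 15.

5555555555566666666688888888888888999999999999999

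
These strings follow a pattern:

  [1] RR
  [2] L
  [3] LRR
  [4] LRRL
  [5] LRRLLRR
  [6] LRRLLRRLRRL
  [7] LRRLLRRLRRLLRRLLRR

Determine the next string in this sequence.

LRRLLRRLRRLLRRLLRRLRRLLRRLRRL

This is a Fibonacci-style word recurrence s(k) = s(k−1)·s(k−2): e.g. L·RR = LRR.
Continuing: LRRLLRRLRRLLRRLLRR · LRRLLRRLRRL gives term 8.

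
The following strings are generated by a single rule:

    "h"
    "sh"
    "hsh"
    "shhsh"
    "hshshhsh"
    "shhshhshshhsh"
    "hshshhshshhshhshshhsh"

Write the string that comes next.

shhshhshshhshhshshhshshhshhshshhsh

From term 3 onward, concatenate the second-to-last term with the last: h·sh = hsh, sh·hsh = shhsh, …
So term 8 is shhshhshshhsh·hshshhshshhshhshshhsh.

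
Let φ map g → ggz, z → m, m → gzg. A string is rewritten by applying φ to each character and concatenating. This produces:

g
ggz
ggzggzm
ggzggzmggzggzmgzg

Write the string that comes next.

Applying the rule to each of the 17 symbols of ggzggzmggzggzmgzg gives the pieces ggz ggz m ggz ggz m gzg ggz ggz m ggz ggz m gzg ggz m ggz, which concatenate to the answer.

ggzggzmggzggzmgzgggzggzmggzggzmgzgggzmggz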